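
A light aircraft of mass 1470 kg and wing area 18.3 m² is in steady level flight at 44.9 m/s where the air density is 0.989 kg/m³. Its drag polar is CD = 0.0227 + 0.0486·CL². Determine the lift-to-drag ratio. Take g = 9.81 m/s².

In steady level flight, lift balances weight: W = mg = 1470 × 9.81 = 14421 N.
q = ½ρv² = ½ × 0.989 × 44.9² = 996.9 Pa.
Required CL = L/(qS) = 14421/(996.9·18.3) = 0.7905.
CD = 0.0227 + 0.0486 × 0.7905² = 0.05307.
L/D = CL/CD = 0.7905 / 0.05307 = 14.9

L/D = 14.9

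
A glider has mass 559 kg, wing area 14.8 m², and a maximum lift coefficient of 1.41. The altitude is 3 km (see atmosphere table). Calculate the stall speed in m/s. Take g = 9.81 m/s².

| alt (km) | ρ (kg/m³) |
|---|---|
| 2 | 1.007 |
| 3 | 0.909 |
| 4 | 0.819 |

At 3 km, from the table: ρ = 0.909 kg/m³.
Stall occurs when L = W at CL,max. W = mg = 559 × 9.81 = 5484 N.
V_stall = √(2W/(ρ·S·CL,max)) = √(2 × 5484 / (0.909 × 14.8 × 1.41))
V_stall = √578.2 = 24 m/s

V_stall = 24 m/s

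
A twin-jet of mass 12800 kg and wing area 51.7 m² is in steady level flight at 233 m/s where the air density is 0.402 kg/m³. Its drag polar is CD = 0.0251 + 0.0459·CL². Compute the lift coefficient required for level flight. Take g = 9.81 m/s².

In steady level flight, lift balances weight: W = mg = 12800 × 9.81 = 1.2557×10^5 N.
Dynamic pressure q = 0.5 × 0.402 × 233² = 10910 Pa.
CL = 2W/(ρv²S) = 2×1.2557×10^5/(0.402×233²×51.7) = 0.2226.

CL = 0.223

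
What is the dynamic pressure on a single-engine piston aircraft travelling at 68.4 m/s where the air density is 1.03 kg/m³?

q = 2410 Pa

q = ½ρv² = ½ × 1.03 × 68.4² = 2410 Pa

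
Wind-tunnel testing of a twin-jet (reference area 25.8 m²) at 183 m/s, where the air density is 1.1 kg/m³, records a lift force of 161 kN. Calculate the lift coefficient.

CL = 0.339

From L = ½ρv²S·CL, rearranging gives CL = 2L/(ρv²S).
CL = 2 × 1.61×10^5 / (1.1 × 183² × 25.8) = 0.339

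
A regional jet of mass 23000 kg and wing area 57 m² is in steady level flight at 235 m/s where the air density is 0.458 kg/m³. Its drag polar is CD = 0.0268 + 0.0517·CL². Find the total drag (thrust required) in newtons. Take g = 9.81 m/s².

D = 23000 N

In steady level flight, lift balances weight: W = mg = 23000 × 9.81 = 2.2563×10^5 N.
q = ½ρv² = ½ × 0.458 × 235² = 12650 Pa.
CL = W/(q·S) = 2.2563×10^5 / (12650 × 57) = 0.313.
CD = 0.0268 + 0.0517 × 0.313² = 0.03187.
D = q·S·CD = 12650 × 57 × 0.03187 = 22970 N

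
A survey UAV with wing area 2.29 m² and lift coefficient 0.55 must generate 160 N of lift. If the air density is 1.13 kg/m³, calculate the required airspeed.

v = 15 m/s

L = ½ρv²S·CL ⇒ v = √(2L/(ρ·S·CL))
v = √(2 × 160 / (1.13 × 2.29 × 0.55)) = √224.8 = 15 m/s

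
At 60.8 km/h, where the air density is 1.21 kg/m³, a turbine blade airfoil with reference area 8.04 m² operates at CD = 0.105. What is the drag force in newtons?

Convert speed: v = 60.8 km/h ÷ 3.6 = 16.89 m/s.
D = ½ρv²S·CD = ½ × 1.21 × 16.89² × 8.04 × 0.105 = 146 N

D = 146 N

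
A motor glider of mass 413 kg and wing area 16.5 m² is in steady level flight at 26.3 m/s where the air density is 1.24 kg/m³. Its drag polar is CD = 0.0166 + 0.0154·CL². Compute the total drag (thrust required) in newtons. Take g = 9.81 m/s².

D = 153 N

Level flight ⇒ L = W = m·g = 413 × 9.81 = 4051.5 N.
Dynamic pressure q = 0.5 × 1.24 × 26.3² = 428.8 Pa.
Required CL = L/(qS) = 4051.5/(428.8·16.5) = 0.5726.
CD = 0.0166 + 0.0154 × 0.5726² = 0.02165.
D = q·S·CD = 428.8 × 16.5 × 0.02165 = 153.2 N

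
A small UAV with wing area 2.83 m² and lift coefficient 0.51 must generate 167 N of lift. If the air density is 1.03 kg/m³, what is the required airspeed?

v = 15 m/s

L = ½ρv²S·CL ⇒ v = √(2L/(ρ·S·CL))
v = √(2 × 167 / (1.03 × 2.83 × 0.51)) = √224.7 = 15 m/s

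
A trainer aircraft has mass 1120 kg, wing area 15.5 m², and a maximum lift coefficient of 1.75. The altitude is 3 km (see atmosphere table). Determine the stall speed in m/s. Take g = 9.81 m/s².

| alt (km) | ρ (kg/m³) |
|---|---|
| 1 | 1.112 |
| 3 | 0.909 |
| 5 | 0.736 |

V_stall = 29.9 m/s

At 3 km, from the table: ρ = 0.909 kg/m³.
At stall, lift equals weight: L = W = m·g = 1120 × 9.81 = 10990 N.
From L = ½ρV²S·CL,max = W: V_stall = √(2W/(ρSCL,max)) = √(2·10990/(0.909·15.5·1.75))
V_stall = √891.2 = 29.9 m/s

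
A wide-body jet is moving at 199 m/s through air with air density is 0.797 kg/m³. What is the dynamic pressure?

q = ½ρv² = ½ × 0.797 × 199² = 15800 Pa

q = 15800 Pa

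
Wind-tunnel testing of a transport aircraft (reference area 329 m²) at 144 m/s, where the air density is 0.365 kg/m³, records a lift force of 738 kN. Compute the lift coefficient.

From L = ½ρv²S·CL, rearranging gives CL = 2L/(ρv²S).
CL = 2 × 7.38×10^5 / (0.365 × 144² × 329) = 0.593

CL = 0.593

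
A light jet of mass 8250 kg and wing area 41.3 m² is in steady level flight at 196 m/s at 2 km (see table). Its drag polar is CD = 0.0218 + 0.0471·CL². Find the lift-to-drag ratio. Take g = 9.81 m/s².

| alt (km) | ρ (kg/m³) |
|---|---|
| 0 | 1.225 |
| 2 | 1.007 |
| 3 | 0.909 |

L/D = 4.55

At 2 km, from the table: ρ = 1.007 kg/m³.
Level flight ⇒ L = W = m·g = 8250 × 9.81 = 80932 N.
Dynamic pressure q = 0.5 × 1.007 × 196² = 19340 Pa.
CL = 2W/(ρv²S) = 2×80932/(1.007×196²×41.3) = 0.1013.
CD = 0.0218 + 0.0471 × 0.1013² = 0.02228.
L/D = CL/CD = 0.1013 / 0.02228 = 4.55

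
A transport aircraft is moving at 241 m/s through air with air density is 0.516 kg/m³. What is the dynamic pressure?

q = ½ρv² = ½ × 0.516 × 241² = 15000 Pa

q = 15000 Pa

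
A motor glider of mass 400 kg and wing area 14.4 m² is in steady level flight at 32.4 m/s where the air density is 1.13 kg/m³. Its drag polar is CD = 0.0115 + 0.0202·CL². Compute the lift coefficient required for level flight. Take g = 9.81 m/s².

CL = 0.459

In steady level flight, lift balances weight: W = mg = 400 × 9.81 = 3924 N.
Dynamic pressure q = 0.5 × 1.13 × 32.4² = 593.1 Pa.
CL = W/(q·S) = 3924 / (593.1 × 14.4) = 0.4594.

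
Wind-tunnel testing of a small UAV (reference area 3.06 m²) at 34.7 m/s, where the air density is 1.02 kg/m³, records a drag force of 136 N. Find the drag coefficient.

CD = 0.0724

From D = ½ρv²S·CD, rearranging gives CD = 2D/(ρv²S).
CD = 2 × 136 / (1.02 × 34.7² × 3.06) = 0.0724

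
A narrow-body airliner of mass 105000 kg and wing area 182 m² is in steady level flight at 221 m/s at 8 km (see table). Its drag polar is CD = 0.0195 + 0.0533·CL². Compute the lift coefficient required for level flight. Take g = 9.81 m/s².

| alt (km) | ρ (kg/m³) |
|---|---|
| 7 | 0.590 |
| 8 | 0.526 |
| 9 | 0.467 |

At 8 km, from the table: ρ = 0.526 kg/m³.
In steady level flight, lift balances weight: W = mg = 105000 × 9.81 = 1.03×10^6 N.
Dynamic pressure q = 0.5 × 0.526 × 221² = 12850 Pa.
CL = W/(q·S) = 1.03×10^6 / (12850 × 182) = 0.4406.

CL = 0.441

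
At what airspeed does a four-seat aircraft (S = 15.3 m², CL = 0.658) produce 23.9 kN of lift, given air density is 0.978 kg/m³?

v = 69.7 m/s

L = ½ρv²S·CL ⇒ v = √(2L/(ρ·S·CL))
v = √(2 × 23900 / (0.978 × 15.3 × 0.658)) = √4855 = 69.7 m/s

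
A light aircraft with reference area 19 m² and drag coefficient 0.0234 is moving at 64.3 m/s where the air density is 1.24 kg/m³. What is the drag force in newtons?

D = 1140 N

Dynamic pressure q = ½ρv² = ½ × 1.24 × 64.3² = 2563 Pa.
D = q·S·CD = 2563 × 19 × 0.0234 = 1140 N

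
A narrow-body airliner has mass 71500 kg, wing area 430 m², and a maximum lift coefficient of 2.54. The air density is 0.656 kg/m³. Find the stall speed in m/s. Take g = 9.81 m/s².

At stall, lift equals weight: L = W = m·g = 71500 × 9.81 = 7.014×10^5 N.
From L = ½ρV²S·CL,max = W: V_stall = √(2W/(ρSCL,max)) = √(2·7.014×10^5/(0.656·430·2.54))
V_stall = √1958 = 44.2 m/s

V_stall = 44.2 m/s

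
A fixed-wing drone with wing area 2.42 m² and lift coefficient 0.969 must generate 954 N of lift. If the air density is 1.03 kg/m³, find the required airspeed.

v = 28.1 m/s

L = ½ρv²S·CL ⇒ v = √(2L/(ρ·S·CL))
v = √(2 × 954 / (1.03 × 2.42 × 0.969)) = √790 = 28.1 m/s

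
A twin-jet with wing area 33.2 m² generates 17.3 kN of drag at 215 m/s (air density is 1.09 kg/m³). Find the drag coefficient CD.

CD = 0.0207

From D = ½ρv²S·CD, rearranging gives CD = 2D/(ρv²S).
CD = 2 × 17300 / (1.09 × 215² × 33.2) = 0.0207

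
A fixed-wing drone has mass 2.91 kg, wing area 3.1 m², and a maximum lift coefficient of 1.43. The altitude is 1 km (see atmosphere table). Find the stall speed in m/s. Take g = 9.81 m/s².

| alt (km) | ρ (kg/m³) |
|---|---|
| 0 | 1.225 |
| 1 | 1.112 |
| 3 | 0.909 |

V_stall = 3.4 m/s

At 1 km, from the table: ρ = 1.112 kg/m³.
At stall, lift equals weight: L = W = m·g = 2.91 × 9.81 = 28.55 N.
From L = ½ρV²S·CL,max = W: V_stall = √(2W/(ρSCL,max)) = √(2·28.55/(1.112·3.1·1.43))
V_stall = √11.58 = 3.4 m/s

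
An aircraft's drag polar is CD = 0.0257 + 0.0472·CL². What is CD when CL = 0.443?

CD = 0.0257 + 0.0472 × 0.443² = 0.0257 + 0.009263 = 0.035

CD = 0.035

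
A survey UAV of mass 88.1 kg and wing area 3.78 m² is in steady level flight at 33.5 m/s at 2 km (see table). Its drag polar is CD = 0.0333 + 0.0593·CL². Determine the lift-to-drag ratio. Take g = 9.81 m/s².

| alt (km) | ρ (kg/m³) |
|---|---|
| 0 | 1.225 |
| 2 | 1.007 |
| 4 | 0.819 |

At 2 km, from the table: ρ = 1.007 kg/m³.
In steady level flight, lift balances weight: W = mg = 88.1 × 9.81 = 864.26 N.
Dynamic pressure q = 0.5 × 1.007 × 33.5² = 565.1 Pa.
CL = W/(q·S) = 864.26 / (565.1 × 3.78) = 0.4046.
CD = 0.0333 + 0.0593 × 0.4046² = 0.04301.
L/D = CL/CD = 0.4046 / 0.04301 = 9.41

L/D = 9.41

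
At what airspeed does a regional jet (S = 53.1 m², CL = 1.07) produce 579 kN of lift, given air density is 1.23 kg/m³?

L = ½ρv²S·CL ⇒ v = √(2L/(ρ·S·CL))
v = √(2 × 5.79×10^5 / (1.23 × 53.1 × 1.07)) = √16570 = 129 m/s

v = 129 m/s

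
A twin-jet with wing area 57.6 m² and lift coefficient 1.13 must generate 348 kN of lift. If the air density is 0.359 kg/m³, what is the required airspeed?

v = 173 m/s

L = ½ρv²S·CL ⇒ v = √(2L/(ρ·S·CL))
v = √(2 × 3.48×10^5 / (0.359 × 57.6 × 1.13)) = √29790 = 173 m/s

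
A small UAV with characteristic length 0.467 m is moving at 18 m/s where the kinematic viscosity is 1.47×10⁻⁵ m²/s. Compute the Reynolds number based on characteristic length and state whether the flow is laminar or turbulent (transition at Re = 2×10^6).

Re = 5.72×10^5 (laminar)

Re = v·c/ν = 18 × 0.467 / (1.47×10⁻⁵) = 5.72×10^5
Since 5.72×10^5 < 2×10^6, the flow is laminar.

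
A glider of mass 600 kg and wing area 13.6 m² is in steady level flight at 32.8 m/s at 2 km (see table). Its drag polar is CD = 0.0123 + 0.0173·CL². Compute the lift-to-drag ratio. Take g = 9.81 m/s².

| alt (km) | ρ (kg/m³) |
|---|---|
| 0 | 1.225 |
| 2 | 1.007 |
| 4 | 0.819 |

At 2 km, from the table: ρ = 1.007 kg/m³.
Weight W = mg = 600 × 9.81 = 5886 N; in level flight L = W.
Dynamic pressure q = 0.5 × 1.007 × 32.8² = 541.7 Pa.
Required CL = L/(qS) = 5886/(541.7·13.6) = 0.799.
CD = 0.0123 + 0.0173 × 0.799² = 0.02334.
L/D = CL/CD = 0.799 / 0.02334 = 34.2

L/D = 34.2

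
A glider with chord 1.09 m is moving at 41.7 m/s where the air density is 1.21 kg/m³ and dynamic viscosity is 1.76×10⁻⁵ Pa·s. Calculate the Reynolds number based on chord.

Re = 3.12×10^6

Re = ρ·v·c/μ = 1.21 × 41.7 × 1.09 / (1.76×10⁻⁵) = 3.12×10^6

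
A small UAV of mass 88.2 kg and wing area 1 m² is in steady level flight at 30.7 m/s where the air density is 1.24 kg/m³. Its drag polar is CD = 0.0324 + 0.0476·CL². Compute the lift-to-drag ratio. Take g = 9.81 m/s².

Weight W = mg = 88.2 × 9.81 = 865.24 N; in level flight L = W.
Dynamic pressure q = 0.5 × 1.24 × 30.7² = 584.3 Pa.
CL = W/(q·S) = 865.24 / (584.3 × 1) = 1.481.
CD = 0.0324 + 0.0476 × 1.481² = 0.1368.
L/D = CL/CD = 1.481 / 0.1368 = 10.8

L/D = 10.8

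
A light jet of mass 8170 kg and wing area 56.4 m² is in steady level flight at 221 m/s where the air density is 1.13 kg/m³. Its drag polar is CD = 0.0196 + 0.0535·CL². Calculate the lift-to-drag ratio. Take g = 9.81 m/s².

In steady level flight, lift balances weight: W = mg = 8170 × 9.81 = 80148 N.
Dynamic pressure q = 0.5 × 1.13 × 221² = 27600 Pa.
CL = 2W/(ρv²S) = 2×80148/(1.13×221²×56.4) = 0.0515.
CD = 0.0196 + 0.0535 × 0.0515² = 0.01974.
L/D = CL/CD = 0.0515 / 0.01974 = 2.61

L/D = 2.61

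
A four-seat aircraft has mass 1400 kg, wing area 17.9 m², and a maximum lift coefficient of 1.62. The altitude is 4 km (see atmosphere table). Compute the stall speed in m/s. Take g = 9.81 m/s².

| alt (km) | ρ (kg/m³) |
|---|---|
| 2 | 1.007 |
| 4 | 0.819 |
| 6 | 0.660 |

V_stall = 34 m/s

At 4 km, from the table: ρ = 0.819 kg/m³.
Weight W = mg = 1400 × 9.81 = 13730 N.
V_stall = √(2W/(ρ·S·CL,max)) = √(2 × 13730 / (0.819 × 17.9 × 1.62))
V_stall = √1157 = 34 m/s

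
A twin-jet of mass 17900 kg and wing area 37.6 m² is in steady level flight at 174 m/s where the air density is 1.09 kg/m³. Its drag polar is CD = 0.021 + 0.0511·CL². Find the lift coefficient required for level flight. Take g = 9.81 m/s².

CL = 0.283

Weight W = mg = 17900 × 9.81 = 1.756×10^5 N; in level flight L = W.
q = ½ρv² = ½ × 1.09 × 174² = 16500 Pa.
Required CL = L/(qS) = 1.756×10^5/(16500·37.6) = 0.283.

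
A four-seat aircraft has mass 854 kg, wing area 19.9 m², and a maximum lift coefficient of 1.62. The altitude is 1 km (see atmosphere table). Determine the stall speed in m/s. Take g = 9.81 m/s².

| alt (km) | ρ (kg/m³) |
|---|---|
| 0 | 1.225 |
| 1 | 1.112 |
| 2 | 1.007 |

At 1 km, from the table: ρ = 1.112 kg/m³.
Stall occurs when L = W at CL,max. W = mg = 854 × 9.81 = 8378 N.
From L = ½ρV²S·CL,max = W: V_stall = √(2W/(ρSCL,max)) = √(2·8378/(1.112·19.9·1.62))
V_stall = √467.4 = 21.6 m/s

V_stall = 21.6 m/s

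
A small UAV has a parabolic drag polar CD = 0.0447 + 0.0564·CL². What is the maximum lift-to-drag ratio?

(L/D)max = 9.96

For CD = CD0 + K·CL², (L/D)max occurs at CL* = √(CD0/K) and equals 1/(2√(K·CD0)).
(L/D)max = 1/(2√(0.0564 × 0.0447)) = 1/(2 × 0.05021) = 9.96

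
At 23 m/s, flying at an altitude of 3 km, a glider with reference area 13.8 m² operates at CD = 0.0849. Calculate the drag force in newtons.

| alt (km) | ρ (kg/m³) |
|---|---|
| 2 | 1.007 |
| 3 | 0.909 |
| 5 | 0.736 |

D = 282 N

At 3 km, from the table: ρ = 0.909 kg/m³.
D = ½ρv²S·CD = ½ × 0.909 × 23² × 13.8 × 0.0849 = 282 N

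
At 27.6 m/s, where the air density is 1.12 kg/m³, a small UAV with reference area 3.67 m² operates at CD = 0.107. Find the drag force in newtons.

Dynamic pressure q = ½ρv² = ½ × 1.12 × 27.6² = 426.6 Pa.
D = q·S·CD = 426.6 × 3.67 × 0.107 = 168 N

D = 168 N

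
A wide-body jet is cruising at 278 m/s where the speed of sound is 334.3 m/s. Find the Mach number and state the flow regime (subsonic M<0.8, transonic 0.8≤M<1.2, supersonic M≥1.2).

M = v/a = 278 / 334.3 = 0.832
M = 0.832 → transonic.

M = 0.832 (transonic)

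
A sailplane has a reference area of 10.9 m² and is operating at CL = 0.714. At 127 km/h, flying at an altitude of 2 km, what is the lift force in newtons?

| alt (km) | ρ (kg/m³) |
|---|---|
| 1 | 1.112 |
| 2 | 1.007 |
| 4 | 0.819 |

L = 4880 N

At 2 km, from the table: ρ = 1.007 kg/m³.
Convert speed: v = 127 km/h ÷ 3.6 = 35.28 m/s.
L = ½ρv²S·CL = ½ × 1.007 × 35.28² × 10.9 × 0.714 = 4880 N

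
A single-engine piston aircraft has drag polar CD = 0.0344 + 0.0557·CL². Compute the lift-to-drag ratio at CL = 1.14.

L/D = 10.7

CD = 0.0344 + 0.0557 × 1.14² = 0.1068
L/D = CL/CD = 1.14 / 0.1068 = 10.7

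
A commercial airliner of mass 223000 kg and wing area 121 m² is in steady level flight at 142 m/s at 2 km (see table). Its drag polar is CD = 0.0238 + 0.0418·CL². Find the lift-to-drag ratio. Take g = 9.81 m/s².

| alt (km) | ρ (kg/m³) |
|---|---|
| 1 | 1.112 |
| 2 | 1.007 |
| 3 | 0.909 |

At 2 km, from the table: ρ = 1.007 kg/m³.
Level flight ⇒ L = W = m·g = 223000 × 9.81 = 2.1876×10^6 N.
Dynamic pressure q = 0.5 × 1.007 × 142² = 10150 Pa.
Required CL = L/(qS) = 2.1876×10^6/(10150·121) = 1.781.
CD = 0.0238 + 0.0418 × 1.781² = 0.1564.
L/D = CL/CD = 1.781 / 0.1564 = 11.4

L/D = 11.4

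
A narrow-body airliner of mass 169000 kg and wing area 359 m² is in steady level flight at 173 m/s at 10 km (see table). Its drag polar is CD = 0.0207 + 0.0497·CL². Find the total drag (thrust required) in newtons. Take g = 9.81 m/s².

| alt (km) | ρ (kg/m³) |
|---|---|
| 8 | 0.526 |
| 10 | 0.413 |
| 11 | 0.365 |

D = 1.07×10^5 N

At 10 km, from the table: ρ = 0.413 kg/m³.
In steady level flight, lift balances weight: W = mg = 169000 × 9.81 = 1.6579×10^6 N.
q = ½ρv² = ½ × 0.413 × 173² = 6180 Pa.
Required CL = L/(qS) = 1.6579×10^6/(6180·359) = 0.7472.
CD = 0.0207 + 0.0497 × 0.7472² = 0.04845.
D = q·S·CD = 6180 × 359 × 0.04845 = 1.075×10^5 N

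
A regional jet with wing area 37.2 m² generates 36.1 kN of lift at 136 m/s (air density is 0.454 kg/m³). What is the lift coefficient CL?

From L = ½ρv²S·CL, rearranging gives CL = 2L/(ρv²S).
CL = 2 × 36100 / (0.454 × 136² × 37.2) = 0.231

CL = 0.231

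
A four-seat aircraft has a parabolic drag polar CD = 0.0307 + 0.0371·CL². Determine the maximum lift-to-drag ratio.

(L/D)max = 14.8

For CD = CD0 + K·CL², (L/D)max occurs at CL* = √(CD0/K) and equals 1/(2√(K·CD0)).
(L/D)max = 1/(2√(0.0371 × 0.0307)) = 1/(2 × 0.03375) = 14.8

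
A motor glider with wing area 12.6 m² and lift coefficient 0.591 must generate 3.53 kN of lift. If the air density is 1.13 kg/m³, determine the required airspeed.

v = 29 m/s

L = ½ρv²S·CL ⇒ v = √(2L/(ρ·S·CL))
v = √(2 × 3530 / (1.13 × 12.6 × 0.591)) = √839 = 29 m/s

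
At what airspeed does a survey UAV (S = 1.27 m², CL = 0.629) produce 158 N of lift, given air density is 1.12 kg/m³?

v = 18.8 m/s

L = ½ρv²S·CL ⇒ v = √(2L/(ρ·S·CL))
v = √(2 × 158 / (1.12 × 1.27 × 0.629)) = √353.2 = 18.8 m/s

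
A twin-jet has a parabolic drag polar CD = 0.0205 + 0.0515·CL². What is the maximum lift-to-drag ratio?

(L/D)max = 15.4

For CD = CD0 + K·CL², (L/D)max occurs at CL* = √(CD0/K) and equals 1/(2√(K·CD0)).
(L/D)max = 1/(2√(0.0515 × 0.0205)) = 1/(2 × 0.03249) = 15.4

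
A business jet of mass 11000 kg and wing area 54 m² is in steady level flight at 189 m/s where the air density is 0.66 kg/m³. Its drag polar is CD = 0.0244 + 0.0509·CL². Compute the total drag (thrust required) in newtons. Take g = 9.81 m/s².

D = 16500 N

In steady level flight, lift balances weight: W = mg = 11000 × 9.81 = 1.0791×10^5 N.
Dynamic pressure q = 0.5 × 0.66 × 189² = 11790 Pa.
CL = 2W/(ρv²S) = 2×1.0791×10^5/(0.66×189²×54) = 0.1695.
CD = 0.0244 + 0.0509 × 0.1695² = 0.02586.
D = q·S·CD = 11790 × 54 × 0.02586 = 16460 N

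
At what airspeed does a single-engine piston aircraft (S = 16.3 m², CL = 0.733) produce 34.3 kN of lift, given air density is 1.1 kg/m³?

v = 72.2 m/s

L = ½ρv²S·CL ⇒ v = √(2L/(ρ·S·CL))
v = √(2 × 34300 / (1.1 × 16.3 × 0.733)) = √5220 = 72.2 m/s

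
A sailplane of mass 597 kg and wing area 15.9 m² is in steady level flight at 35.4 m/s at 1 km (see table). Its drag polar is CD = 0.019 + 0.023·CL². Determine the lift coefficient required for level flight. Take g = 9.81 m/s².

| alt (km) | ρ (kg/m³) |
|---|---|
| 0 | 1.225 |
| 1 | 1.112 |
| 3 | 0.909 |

CL = 0.529

At 1 km, from the table: ρ = 1.112 kg/m³.
In steady level flight, lift balances weight: W = mg = 597 × 9.81 = 5856.6 N.
Dynamic pressure q = 0.5 × 1.112 × 35.4² = 696.8 Pa.
CL = W/(q·S) = 5856.6 / (696.8 × 15.9) = 0.5286.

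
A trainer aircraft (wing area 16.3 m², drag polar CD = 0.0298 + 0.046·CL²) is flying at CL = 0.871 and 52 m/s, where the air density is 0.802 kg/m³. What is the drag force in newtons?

D = 1140 N

CD = 0.0298 + 0.046 × 0.871² = 0.0647
D = ½ρv²S·CD = ½ × 0.802 × 52² × 16.3 × 0.0647 = 1140 N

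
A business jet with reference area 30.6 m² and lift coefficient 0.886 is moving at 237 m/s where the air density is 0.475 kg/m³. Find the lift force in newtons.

L = 3.62×10^5 N

L = ½ρv²S·CL = ½ × 0.475 × 237² × 30.6 × 0.886 = 3.62×10^5 N ≈ 362 kN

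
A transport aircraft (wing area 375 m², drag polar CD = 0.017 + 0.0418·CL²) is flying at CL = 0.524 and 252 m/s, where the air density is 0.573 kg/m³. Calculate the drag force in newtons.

CD = 0.017 + 0.0418 × 0.524² = 0.02848
D = ½ρv²S·CD = ½ × 0.573 × 252² × 375 × 0.02848 = 1.94×10^5 N

D = 1.94×10^5 N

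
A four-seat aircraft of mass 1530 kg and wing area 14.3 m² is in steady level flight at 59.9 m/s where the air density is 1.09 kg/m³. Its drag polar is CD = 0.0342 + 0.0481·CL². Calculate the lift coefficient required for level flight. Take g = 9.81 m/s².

In steady level flight, lift balances weight: W = mg = 1530 × 9.81 = 15009 N.
Dynamic pressure q = 0.5 × 1.09 × 59.9² = 1955 Pa.
Required CL = L/(qS) = 15009/(1955·14.3) = 0.5368.

CL = 0.537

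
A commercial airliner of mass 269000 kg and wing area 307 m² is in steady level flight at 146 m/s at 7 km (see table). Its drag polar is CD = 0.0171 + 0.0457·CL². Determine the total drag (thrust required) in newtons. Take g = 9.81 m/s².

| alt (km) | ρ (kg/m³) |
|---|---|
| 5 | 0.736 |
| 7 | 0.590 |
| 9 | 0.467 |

D = 1.98×10^5 N

At 7 km, from the table: ρ = 0.590 kg/m³.
Level flight ⇒ L = W = m·g = 269000 × 9.81 = 2.6389×10^6 N.
Dynamic pressure q = 0.5 × 0.59 × 146² = 6288 Pa.
CL = 2W/(ρv²S) = 2×2.6389×10^6/(0.59×146²×307) = 1.367.
CD = 0.0171 + 0.0457 × 1.367² = 0.1025.
D = q·S·CD = 6288 × 307 × 0.1025 = 1.979×10^5 N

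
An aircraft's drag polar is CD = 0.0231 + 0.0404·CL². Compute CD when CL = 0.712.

CD = 0.0231 + 0.0404 × 0.712² = 0.0231 + 0.02048 = 0.0436

CD = 0.0436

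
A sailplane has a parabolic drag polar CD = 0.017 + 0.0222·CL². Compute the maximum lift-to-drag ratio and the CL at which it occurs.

(L/D)max = 25.7, at CL = 0.875

For CD = CD0 + K·CL², (L/D)max occurs at CL* = √(CD0/K) and equals 1/(2√(K·CD0)).
(L/D)max = 1/(2√(0.0222 × 0.017)) = 1/(2 × 0.01943) = 25.7
CL* = √(0.017/0.0222) = 0.875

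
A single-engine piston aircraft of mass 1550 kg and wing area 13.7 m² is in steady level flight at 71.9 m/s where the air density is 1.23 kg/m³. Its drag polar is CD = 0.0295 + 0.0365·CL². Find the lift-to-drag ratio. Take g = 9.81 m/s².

L/D = 10.3

Level flight ⇒ L = W = m·g = 1550 × 9.81 = 15206 N.
q = ½ρv² = ½ × 1.23 × 71.9² = 3179 Pa.
Required CL = L/(qS) = 15206/(3179·13.7) = 0.3491.
CD = 0.0295 + 0.0365 × 0.3491² = 0.03395.
L/D = CL/CD = 0.3491 / 0.03395 = 10.3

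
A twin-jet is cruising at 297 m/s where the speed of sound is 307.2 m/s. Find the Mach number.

M = v/a = 297 / 307.2 = 0.967

M = 0.967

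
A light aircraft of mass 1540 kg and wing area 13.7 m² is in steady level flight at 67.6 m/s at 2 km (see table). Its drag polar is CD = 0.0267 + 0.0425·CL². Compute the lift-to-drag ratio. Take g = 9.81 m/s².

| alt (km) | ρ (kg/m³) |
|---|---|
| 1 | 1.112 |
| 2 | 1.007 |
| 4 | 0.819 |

L/D = 13.1

At 2 km, from the table: ρ = 1.007 kg/m³.
In steady level flight, lift balances weight: W = mg = 1540 × 9.81 = 15107 N.
Dynamic pressure q = 0.5 × 1.007 × 67.6² = 2301 Pa.
CL = W/(q·S) = 15107 / (2301 × 13.7) = 0.4793.
CD = 0.0267 + 0.0425 × 0.4793² = 0.03646.
L/D = CL/CD = 0.4793 / 0.03646 = 13.1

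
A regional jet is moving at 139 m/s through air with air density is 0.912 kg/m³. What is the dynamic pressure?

q = ½ρv² = ½ × 0.912 × 139² = 8810 Pa

q = 8810 Pa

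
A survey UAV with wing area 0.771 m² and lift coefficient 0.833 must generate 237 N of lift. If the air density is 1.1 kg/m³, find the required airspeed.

v = 25.9 m/s

L = ½ρv²S·CL ⇒ v = √(2L/(ρ·S·CL))
v = √(2 × 237 / (1.1 × 0.771 × 0.833)) = √670.9 = 25.9 m/s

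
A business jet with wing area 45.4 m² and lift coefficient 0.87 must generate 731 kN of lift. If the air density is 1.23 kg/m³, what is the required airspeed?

v = 173 m/s

L = ½ρv²S·CL ⇒ v = √(2L/(ρ·S·CL))
v = √(2 × 7.31×10^5 / (1.23 × 45.4 × 0.87)) = √30090 = 173 m/s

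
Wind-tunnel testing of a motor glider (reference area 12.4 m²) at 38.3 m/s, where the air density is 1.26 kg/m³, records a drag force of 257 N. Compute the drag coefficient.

From D = ½ρv²S·CD, rearranging gives CD = 2D/(ρv²S).
CD = 2 × 257 / (1.26 × 38.3² × 12.4) = 0.0224

CD = 0.0224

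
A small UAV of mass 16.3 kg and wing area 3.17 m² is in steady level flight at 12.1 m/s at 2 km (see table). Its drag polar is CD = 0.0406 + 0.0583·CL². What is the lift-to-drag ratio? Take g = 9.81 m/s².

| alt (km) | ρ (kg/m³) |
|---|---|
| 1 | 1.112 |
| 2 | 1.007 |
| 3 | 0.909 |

At 2 km, from the table: ρ = 1.007 kg/m³.
Weight W = mg = 16.3 × 9.81 = 159.9 N; in level flight L = W.
Dynamic pressure q = 0.5 × 1.007 × 12.1² = 73.72 Pa.
CL = W/(q·S) = 159.9 / (73.72 × 3.17) = 0.6843.
CD = 0.0406 + 0.0583 × 0.6843² = 0.0679.
L/D = CL/CD = 0.6843 / 0.0679 = 10.1

L/D = 10.1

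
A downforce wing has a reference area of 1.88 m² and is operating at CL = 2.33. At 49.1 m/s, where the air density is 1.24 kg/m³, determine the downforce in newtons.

Dynamic pressure q = ½ρv² = ½ × 1.24 × 49.1² = 1495 Pa.
L = q·S·CL = 1495 × 1.88 × 2.33 = 6550 N ≈ 6.55 kN

L = 6550 N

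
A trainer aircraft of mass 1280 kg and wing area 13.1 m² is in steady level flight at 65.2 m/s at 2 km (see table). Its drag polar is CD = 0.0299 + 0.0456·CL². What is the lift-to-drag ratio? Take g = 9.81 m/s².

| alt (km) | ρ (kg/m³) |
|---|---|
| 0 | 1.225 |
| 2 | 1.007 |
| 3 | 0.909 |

L/D = 11.5

At 2 km, from the table: ρ = 1.007 kg/m³.
In steady level flight, lift balances weight: W = mg = 1280 × 9.81 = 12557 N.
q = ½ρv² = ½ × 1.007 × 65.2² = 2140 Pa.
CL = W/(q·S) = 12557 / (2140 × 13.1) = 0.4478.
CD = 0.0299 + 0.0456 × 0.4478² = 0.03905.
L/D = CL/CD = 0.4478 / 0.03905 = 11.5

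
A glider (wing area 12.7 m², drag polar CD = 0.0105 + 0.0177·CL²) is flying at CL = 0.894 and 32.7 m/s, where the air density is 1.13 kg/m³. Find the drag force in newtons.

D = 189 N

CD = 0.0105 + 0.0177 × 0.894² = 0.02465
D = ½ρv²S·CD = ½ × 1.13 × 32.7² × 12.7 × 0.02465 = 189 N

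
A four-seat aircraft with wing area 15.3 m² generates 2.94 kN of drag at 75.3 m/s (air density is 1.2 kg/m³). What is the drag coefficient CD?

From D = ½ρv²S·CD, rearranging gives CD = 2D/(ρv²S).
CD = 2 × 2940 / (1.2 × 75.3² × 15.3) = 0.0565

CD = 0.0565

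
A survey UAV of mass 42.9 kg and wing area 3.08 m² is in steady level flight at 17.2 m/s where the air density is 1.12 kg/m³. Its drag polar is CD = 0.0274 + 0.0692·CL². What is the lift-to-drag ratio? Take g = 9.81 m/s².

L/D = 11.1

Weight W = mg = 42.9 × 9.81 = 420.85 N; in level flight L = W.
Dynamic pressure q = 0.5 × 1.12 × 17.2² = 165.7 Pa.
CL = 2W/(ρv²S) = 2×420.85/(1.12×17.2²×3.08) = 0.8248.
CD = 0.0274 + 0.0692 × 0.8248² = 0.07447.
L/D = CL/CD = 0.8248 / 0.07447 = 11.1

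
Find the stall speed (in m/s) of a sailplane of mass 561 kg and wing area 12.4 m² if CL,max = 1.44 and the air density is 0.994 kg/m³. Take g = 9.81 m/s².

V_stall = 24.9 m/s

At stall, lift equals weight: L = W = m·g = 561 × 9.81 = 5503 N.
V_stall = √(2W/(ρ·S·CL,max)) = √(2 × 5503 / (0.994 × 12.4 × 1.44))
V_stall = √620.1 = 24.9 m/s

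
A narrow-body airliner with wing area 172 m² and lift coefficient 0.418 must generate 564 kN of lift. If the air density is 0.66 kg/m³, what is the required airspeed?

L = ½ρv²S·CL ⇒ v = √(2L/(ρ·S·CL))
v = √(2 × 5.64×10^5 / (0.66 × 172 × 0.418)) = √23770 = 154 m/s

v = 154 m/s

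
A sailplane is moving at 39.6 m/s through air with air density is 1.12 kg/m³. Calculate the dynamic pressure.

q = ½ρv² = ½ × 1.12 × 39.6² = 878 Pa

q = 878 Pa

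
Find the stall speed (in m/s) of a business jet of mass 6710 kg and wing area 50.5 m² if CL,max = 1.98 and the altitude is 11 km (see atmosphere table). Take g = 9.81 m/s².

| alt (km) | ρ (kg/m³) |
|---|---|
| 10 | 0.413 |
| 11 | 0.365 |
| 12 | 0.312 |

At 11 km, from the table: ρ = 0.365 kg/m³.
Weight W = mg = 6710 × 9.81 = 65830 N.
From L = ½ρV²S·CL,max = W: V_stall = √(2W/(ρSCL,max)) = √(2·65830/(0.365·50.5·1.98))
V_stall = √3607 = 60.1 m/s

V_stall = 60.1 m/s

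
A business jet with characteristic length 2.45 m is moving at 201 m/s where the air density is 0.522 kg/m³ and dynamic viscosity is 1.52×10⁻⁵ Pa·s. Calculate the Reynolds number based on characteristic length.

Re = ρ·v·c/μ = 0.522 × 201 × 2.45 / (1.52×10⁻⁵) = 1.69×10^7

Re = 1.69×10^7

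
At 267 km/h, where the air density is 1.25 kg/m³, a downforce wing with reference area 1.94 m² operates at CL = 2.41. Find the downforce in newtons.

Convert speed: v = 267 km/h ÷ 3.6 = 74.17 m/s.
L = ½ρv²S·CL = ½ × 1.25 × 74.17² × 1.94 × 2.41 = 16100 N ≈ 16.1 kN

L = 16100 N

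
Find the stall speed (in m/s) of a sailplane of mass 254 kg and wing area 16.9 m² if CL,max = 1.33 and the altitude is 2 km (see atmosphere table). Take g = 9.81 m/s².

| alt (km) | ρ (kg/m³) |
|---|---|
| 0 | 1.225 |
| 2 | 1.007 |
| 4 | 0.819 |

At 2 km, from the table: ρ = 1.007 kg/m³.
At stall, lift equals weight: L = W = m·g = 254 × 9.81 = 2492 N.
V_stall = √(2W/(ρ·S·CL,max)) = √(2 × 2492 / (1.007 × 16.9 × 1.33))
V_stall = √220.2 = 14.8 m/s

V_stall = 14.8 m/s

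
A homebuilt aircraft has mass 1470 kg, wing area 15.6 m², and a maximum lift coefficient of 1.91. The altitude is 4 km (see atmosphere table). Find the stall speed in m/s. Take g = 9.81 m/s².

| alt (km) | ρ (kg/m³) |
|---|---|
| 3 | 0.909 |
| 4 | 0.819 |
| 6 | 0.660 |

At 4 km, from the table: ρ = 0.819 kg/m³.
Weight W = mg = 1470 × 9.81 = 14420 N.
V_stall = √(2W/(ρ·S·CL,max)) = √(2 × 14420 / (0.819 × 15.6 × 1.91))
V_stall = √1182 = 34.4 m/s

V_stall = 34.4 m/s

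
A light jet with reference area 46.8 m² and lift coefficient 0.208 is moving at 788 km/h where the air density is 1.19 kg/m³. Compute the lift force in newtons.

Convert speed: v = 788 km/h ÷ 3.6 = 218.9 m/s.
Dynamic pressure q = ½ρv² = ½ × 1.19 × 218.9² = 28510 Pa.
L = q·S·CL = 28510 × 46.8 × 0.208 = 2.78×10^5 N ≈ 278 kN

L = 2.78×10^5 N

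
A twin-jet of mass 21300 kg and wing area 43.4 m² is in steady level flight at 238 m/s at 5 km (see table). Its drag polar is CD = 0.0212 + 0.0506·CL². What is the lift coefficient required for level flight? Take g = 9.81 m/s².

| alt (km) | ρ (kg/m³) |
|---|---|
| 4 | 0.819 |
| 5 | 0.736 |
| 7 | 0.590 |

At 5 km, from the table: ρ = 0.736 kg/m³.
In steady level flight, lift balances weight: W = mg = 21300 × 9.81 = 2.0895×10^5 N.
q = ½ρv² = ½ × 0.736 × 238² = 20840 Pa.
CL = W/(q·S) = 2.0895×10^5 / (20840 × 43.4) = 0.231.

CL = 0.231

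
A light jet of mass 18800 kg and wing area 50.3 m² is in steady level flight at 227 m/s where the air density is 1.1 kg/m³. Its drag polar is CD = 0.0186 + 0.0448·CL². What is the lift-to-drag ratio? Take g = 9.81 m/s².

L/D = 6.69

Level flight ⇒ L = W = m·g = 18800 × 9.81 = 1.8443×10^5 N.
Dynamic pressure q = 0.5 × 1.1 × 227² = 28340 Pa.
Required CL = L/(qS) = 1.8443×10^5/(28340·50.3) = 0.1294.
CD = 0.0186 + 0.0448 × 0.1294² = 0.01935.
L/D = CL/CD = 0.1294 / 0.01935 = 6.69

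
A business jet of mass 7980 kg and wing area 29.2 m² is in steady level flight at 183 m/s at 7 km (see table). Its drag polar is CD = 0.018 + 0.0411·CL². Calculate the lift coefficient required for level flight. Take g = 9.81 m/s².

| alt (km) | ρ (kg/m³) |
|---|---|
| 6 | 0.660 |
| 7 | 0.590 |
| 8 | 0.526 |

At 7 km, from the table: ρ = 0.590 kg/m³.
Level flight ⇒ L = W = m·g = 7980 × 9.81 = 78284 N.
q = ½ρv² = ½ × 0.59 × 183² = 9879 Pa.
Required CL = L/(qS) = 78284/(9879·29.2) = 0.2714.

CL = 0.271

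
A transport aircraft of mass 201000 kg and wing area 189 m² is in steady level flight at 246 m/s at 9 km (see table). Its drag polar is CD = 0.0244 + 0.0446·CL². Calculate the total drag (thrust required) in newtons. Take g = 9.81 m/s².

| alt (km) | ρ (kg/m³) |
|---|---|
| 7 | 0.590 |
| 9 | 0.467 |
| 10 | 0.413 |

At 9 km, from the table: ρ = 0.467 kg/m³.
In steady level flight, lift balances weight: W = mg = 201000 × 9.81 = 1.9718×10^6 N.
Dynamic pressure q = 0.5 × 0.467 × 246² = 14130 Pa.
CL = W/(q·S) = 1.9718×10^6 / (14130 × 189) = 0.7383.
CD = 0.0244 + 0.0446 × 0.7383² = 0.04871.
D = q·S·CD = 14130 × 189 × 0.04871 = 1.301×10^5 N

D = 1.3×10^5 N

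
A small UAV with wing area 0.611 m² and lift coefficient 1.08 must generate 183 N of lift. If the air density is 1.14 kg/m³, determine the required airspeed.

L = ½ρv²S·CL ⇒ v = √(2L/(ρ·S·CL))
v = √(2 × 183 / (1.14 × 0.611 × 1.08)) = √486.5 = 22.1 m/s

v = 22.1 m/s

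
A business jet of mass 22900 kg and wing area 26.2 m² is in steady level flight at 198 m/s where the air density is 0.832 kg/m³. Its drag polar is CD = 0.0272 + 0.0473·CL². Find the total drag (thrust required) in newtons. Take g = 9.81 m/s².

D = 17200 N

Weight W = mg = 22900 × 9.81 = 2.2465×10^5 N; in level flight L = W.
Dynamic pressure q = 0.5 × 0.832 × 198² = 16310 Pa.
CL = W/(q·S) = 2.2465×10^5 / (16310 × 26.2) = 0.5258.
CD = 0.0272 + 0.0473 × 0.5258² = 0.04027.
D = q·S·CD = 16310 × 26.2 × 0.04027 = 17210 N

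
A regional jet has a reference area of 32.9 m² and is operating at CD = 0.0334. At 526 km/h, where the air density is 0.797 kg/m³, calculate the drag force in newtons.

D = 9350 N

Convert speed: v = 526 km/h ÷ 3.6 = 146.1 m/s.
D = ½ρv²S·CD = ½ × 0.797 × 146.1² × 32.9 × 0.0334 = 9350 N ≈ 9.35 kN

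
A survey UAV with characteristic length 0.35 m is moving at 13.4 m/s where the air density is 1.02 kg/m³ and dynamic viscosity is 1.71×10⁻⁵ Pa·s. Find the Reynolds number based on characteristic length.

Re = ρ·v·c/μ = 1.02 × 13.4 × 0.35 / (1.71×10⁻⁵) = 2.8×10^5

Re = 2.8×10^5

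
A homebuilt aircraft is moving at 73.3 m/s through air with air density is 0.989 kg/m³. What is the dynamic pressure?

q = ½ρv² = ½ × 0.989 × 73.3² = 2660 Pa

q = 2660 Pa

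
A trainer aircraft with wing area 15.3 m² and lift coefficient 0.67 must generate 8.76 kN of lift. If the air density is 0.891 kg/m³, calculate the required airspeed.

v = 43.8 m/s

L = ½ρv²S·CL ⇒ v = √(2L/(ρ·S·CL))
v = √(2 × 8760 / (0.891 × 15.3 × 0.67)) = √1918 = 43.8 m/s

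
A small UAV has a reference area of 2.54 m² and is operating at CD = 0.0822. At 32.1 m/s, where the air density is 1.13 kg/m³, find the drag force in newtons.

D = ½ρv²S·CD = ½ × 1.13 × 32.1² × 2.54 × 0.0822 = 122 N

D = 122 N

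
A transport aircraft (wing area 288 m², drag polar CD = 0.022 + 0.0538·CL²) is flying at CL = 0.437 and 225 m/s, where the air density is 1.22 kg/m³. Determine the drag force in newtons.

CD = 0.022 + 0.0538 × 0.437² = 0.03227
D = ½ρv²S·CD = ½ × 1.22 × 225² × 288 × 0.03227 = 2.87×10^5 N

D = 2.87×10^5 N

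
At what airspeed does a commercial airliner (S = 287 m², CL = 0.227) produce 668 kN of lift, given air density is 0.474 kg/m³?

v = 208 m/s

L = ½ρv²S·CL ⇒ v = √(2L/(ρ·S·CL))
v = √(2 × 6.68×10^5 / (0.474 × 287 × 0.227)) = √43260 = 208 m/s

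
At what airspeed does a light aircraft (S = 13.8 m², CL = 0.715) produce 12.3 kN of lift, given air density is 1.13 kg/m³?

v = 47 m/s

L = ½ρv²S·CL ⇒ v = √(2L/(ρ·S·CL))
v = √(2 × 12300 / (1.13 × 13.8 × 0.715)) = √2206 = 47 m/s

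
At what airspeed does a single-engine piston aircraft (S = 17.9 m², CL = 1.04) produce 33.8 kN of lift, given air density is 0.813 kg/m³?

v = 66.8 m/s

L = ½ρv²S·CL ⇒ v = √(2L/(ρ·S·CL))
v = √(2 × 33800 / (0.813 × 17.9 × 1.04)) = √4467 = 66.8 m/s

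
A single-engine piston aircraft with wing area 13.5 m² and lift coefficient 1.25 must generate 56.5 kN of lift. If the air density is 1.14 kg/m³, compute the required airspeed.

v = 76.6 m/s

L = ½ρv²S·CL ⇒ v = √(2L/(ρ·S·CL))
v = √(2 × 56500 / (1.14 × 13.5 × 1.25)) = √5874 = 76.6 m/s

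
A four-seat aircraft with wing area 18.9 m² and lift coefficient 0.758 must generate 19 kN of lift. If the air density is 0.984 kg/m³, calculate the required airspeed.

v = 51.9 m/s

L = ½ρv²S·CL ⇒ v = √(2L/(ρ·S·CL))
v = √(2 × 19000 / (0.984 × 18.9 × 0.758)) = √2696 = 51.9 m/s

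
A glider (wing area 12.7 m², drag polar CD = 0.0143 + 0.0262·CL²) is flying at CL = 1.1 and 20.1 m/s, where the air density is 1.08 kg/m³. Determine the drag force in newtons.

D = 127 N

CD = 0.0143 + 0.0262 × 1.1² = 0.046
D = ½ρv²S·CD = ½ × 1.08 × 20.1² × 12.7 × 0.046 = 127 N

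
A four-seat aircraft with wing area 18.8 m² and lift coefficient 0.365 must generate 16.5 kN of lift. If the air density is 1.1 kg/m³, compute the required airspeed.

L = ½ρv²S·CL ⇒ v = √(2L/(ρ·S·CL))
v = √(2 × 16500 / (1.1 × 18.8 × 0.365)) = √4372 = 66.1 m/s

v = 66.1 m/s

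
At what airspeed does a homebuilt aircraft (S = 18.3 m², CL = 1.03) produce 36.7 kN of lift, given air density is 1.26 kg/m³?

v = 55.6 m/s

L = ½ρv²S·CL ⇒ v = √(2L/(ρ·S·CL))
v = √(2 × 36700 / (1.26 × 18.3 × 1.03)) = √3091 = 55.6 m/s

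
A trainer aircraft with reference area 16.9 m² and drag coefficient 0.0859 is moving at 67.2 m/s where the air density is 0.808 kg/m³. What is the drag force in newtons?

Dynamic pressure q = ½ρv² = ½ × 0.808 × 67.2² = 1824 Pa.
D = q·S·CD = 1824 × 16.9 × 0.0859 = 2650 N

D = 2650 N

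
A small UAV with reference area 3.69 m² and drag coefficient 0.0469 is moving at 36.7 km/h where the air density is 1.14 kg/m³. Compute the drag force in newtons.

Convert speed: v = 36.7 km/h ÷ 3.6 = 10.19 m/s.
D = ½ρv²S·CD = ½ × 1.14 × 10.19² × 3.69 × 0.0469 = 10.3 N

D = 10.3 N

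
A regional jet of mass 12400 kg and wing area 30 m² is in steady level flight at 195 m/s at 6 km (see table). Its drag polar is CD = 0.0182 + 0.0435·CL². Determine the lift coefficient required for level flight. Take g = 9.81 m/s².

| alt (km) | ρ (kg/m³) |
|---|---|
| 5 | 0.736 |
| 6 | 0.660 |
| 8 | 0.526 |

At 6 km, from the table: ρ = 0.660 kg/m³.
Weight W = mg = 12400 × 9.81 = 1.2164×10^5 N; in level flight L = W.
q = ½ρv² = ½ × 0.66 × 195² = 12550 Pa.
Required CL = L/(qS) = 1.2164×10^5/(12550·30) = 0.3231.

CL = 0.323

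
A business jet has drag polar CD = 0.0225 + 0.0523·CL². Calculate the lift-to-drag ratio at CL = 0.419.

L/D = 13.2

CD = 0.0225 + 0.0523 × 0.419² = 0.03168
L/D = CL/CD = 0.419 / 0.03168 = 13.2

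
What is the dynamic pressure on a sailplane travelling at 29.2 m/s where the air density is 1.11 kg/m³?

q = 473 Pa

q = ½ρv² = ½ × 1.11 × 29.2² = 473 Pa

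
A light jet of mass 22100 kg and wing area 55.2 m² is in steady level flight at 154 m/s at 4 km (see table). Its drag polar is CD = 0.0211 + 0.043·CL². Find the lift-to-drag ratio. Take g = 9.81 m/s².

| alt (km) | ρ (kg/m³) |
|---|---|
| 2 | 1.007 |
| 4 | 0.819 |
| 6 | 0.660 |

At 4 km, from the table: ρ = 0.819 kg/m³.
Weight W = mg = 22100 × 9.81 = 2.168×10^5 N; in level flight L = W.
q = ½ρv² = ½ × 0.819 × 154² = 9712 Pa.
Required CL = L/(qS) = 2.168×10^5/(9712·55.2) = 0.4044.
CD = 0.0211 + 0.043 × 0.4044² = 0.02813.
L/D = CL/CD = 0.4044 / 0.02813 = 14.4

L/D = 14.4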